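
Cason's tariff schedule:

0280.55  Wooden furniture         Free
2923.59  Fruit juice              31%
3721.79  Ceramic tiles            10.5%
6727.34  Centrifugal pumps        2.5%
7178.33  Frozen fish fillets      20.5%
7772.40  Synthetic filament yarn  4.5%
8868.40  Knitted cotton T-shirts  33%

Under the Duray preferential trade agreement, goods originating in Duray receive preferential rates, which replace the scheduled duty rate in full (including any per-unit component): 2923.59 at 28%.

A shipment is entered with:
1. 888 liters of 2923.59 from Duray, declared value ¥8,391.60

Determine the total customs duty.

Line 1 (2923.59, Duray, 888 liters, ¥8,391.60):
Base rate for 2923.59 is 31%.
Origin Duray qualifies under the Cason–Duray agreement and 2923.59 is covered: preferential rate 28% applies instead.
Duty = ¥8,391.60 × 28% = ¥2,349.65.

¥2,349.65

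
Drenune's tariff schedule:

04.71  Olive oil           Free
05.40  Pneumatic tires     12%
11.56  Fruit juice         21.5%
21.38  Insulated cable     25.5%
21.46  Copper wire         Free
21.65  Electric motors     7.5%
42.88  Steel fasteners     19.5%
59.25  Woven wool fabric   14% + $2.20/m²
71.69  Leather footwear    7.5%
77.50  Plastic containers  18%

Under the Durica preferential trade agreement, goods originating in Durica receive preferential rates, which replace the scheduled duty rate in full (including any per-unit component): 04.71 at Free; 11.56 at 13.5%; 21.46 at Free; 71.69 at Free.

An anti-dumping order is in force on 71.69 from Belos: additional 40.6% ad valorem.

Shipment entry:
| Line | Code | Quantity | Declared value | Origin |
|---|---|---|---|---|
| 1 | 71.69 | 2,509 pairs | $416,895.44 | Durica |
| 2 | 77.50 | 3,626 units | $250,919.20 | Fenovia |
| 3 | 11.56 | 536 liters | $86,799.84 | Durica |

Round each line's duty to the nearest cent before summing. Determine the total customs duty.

Line 1 (71.69, Durica, 2,509 pairs, $416,895.44):
Base rate for 71.69 is 7.5%.
Origin Durica qualifies under the Drenune–Durica agreement and 71.69 is covered: preferential rate Free applies instead.
The additional-duty order on 71.69 targets Belos, not Durica; it does not apply.
Duty = $416,895.44 × 0% = $0.00.
Line 2 (77.50, Fenovia, 3,626 units, $250,919.20):
Base rate for 77.50 is 18%.
Duty = $250,919.20 × 18% = $45,165.46.
Line 3 (11.56, Durica, 536 liters, $86,799.84):
Base rate for 11.56 is 21.5%.
Origin Durica qualifies under the Drenune–Durica agreement and 11.56 is covered: preferential rate 13.5% applies instead.
Duty = $86,799.84 × 13.5% = $11,717.98.
Total = $0.00 + $45,165.46 + $11,717.98 = $56,883.44.

$56,883.44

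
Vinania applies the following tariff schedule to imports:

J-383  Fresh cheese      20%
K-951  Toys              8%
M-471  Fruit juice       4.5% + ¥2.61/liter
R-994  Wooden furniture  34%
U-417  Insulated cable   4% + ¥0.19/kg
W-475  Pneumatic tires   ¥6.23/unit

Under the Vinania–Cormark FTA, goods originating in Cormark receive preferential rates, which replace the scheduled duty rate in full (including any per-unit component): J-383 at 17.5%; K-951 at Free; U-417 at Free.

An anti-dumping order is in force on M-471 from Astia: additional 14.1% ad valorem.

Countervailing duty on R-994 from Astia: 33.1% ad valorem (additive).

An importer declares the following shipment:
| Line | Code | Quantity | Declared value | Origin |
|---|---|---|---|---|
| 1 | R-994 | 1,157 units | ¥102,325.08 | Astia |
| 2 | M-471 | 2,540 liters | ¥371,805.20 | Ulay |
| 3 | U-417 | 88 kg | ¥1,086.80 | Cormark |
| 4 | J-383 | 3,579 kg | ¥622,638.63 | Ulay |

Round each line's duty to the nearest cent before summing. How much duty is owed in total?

¥216,548.49

Line 1 (R-994, Astia, 1,157 units, ¥102,325.08):
Base rate for R-994 is 34%.
Additional duty on R-994 from Astia: +33.1%. Applied ad valorem rate: 34% + 33.1% = 67.1%.
Duty = ¥102,325.08 × 67.1% = ¥68,660.13.
Line 2 (M-471, Ulay, 2,540 liters, ¥371,805.20):
Base rate for M-471 is 4.5% + ¥2.61/liter.
The additional-duty order on M-471 targets Astia, not Ulay; it does not apply.
Duty = ¥371,805.20 × 4.5% + 2,540 × ¥2.61 = ¥23,360.63.
Line 3 (U-417, Cormark, 88 kg, ¥1,086.80):
Base rate for U-417 is 4% + ¥0.19/kg.
Origin Cormark qualifies under the Vinania–Cormark agreement and U-417 is covered: preferential rate Free applies instead.
Duty = ¥1,086.80 × 0% = ¥0.00.
Line 4 (J-383, Ulay, 3,579 kg, ¥622,638.63):
Base rate for J-383 is 20%.
J-383 has an FTA preferential rate, but origin Ulay is not Cormark; base rate stands.
Duty = ¥622,638.63 × 20% = ¥124,527.73.
Total = ¥68,660.13 + ¥23,360.63 + ¥0.00 + ¥124,527.73 = ¥216,548.49.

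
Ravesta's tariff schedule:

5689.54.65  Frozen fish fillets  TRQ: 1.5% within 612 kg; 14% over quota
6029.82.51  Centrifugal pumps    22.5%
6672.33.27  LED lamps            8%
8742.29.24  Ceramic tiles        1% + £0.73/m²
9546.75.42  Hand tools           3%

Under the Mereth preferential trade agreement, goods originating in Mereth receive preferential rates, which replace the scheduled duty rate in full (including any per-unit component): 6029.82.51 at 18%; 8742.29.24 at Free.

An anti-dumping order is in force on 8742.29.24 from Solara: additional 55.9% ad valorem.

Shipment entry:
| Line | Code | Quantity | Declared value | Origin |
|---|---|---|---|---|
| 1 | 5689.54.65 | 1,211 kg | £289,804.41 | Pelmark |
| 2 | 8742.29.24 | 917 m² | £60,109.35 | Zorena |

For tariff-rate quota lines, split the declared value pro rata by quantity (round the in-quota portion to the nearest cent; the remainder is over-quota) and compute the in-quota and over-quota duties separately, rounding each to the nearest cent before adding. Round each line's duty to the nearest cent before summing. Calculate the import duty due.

Line 1 (5689.54.65, Pelmark, 1,211 kg, £289,804.41):
Code 5689.54.65 is under a tariff-rate quota (threshold 612 kg). In-quota: 612 kg at 1.5%; over-quota: 599 kg at 14%.
Pro-rata value split: in-quota = £289,804.41 × 612/1,211 = £146,457.72; over-quota = £289,804.41 − £146,457.72 = £143,346.69.
In-quota duty = £146,457.72 × 1.5% = £2,196.87. Over-quota duty = £143,346.69 × 14% = £20,068.54.
Line duty = £2,196.87 + £20,068.54 = £22,265.41.
Line 2 (8742.29.24, Zorena, 917 m², £60,109.35):
Base rate for 8742.29.24 is 1% + £0.73/m².
8742.29.24 has an FTA preferential rate, but origin Zorena is not Mereth; base rate stands.
The additional-duty order on 8742.29.24 targets Solara, not Zorena; it does not apply.
Duty = £60,109.35 × 1% + 917 × £0.73 = £1,270.50.
Total = £22,265.41 + £1,270.50 = £23,535.91.

£23,535.91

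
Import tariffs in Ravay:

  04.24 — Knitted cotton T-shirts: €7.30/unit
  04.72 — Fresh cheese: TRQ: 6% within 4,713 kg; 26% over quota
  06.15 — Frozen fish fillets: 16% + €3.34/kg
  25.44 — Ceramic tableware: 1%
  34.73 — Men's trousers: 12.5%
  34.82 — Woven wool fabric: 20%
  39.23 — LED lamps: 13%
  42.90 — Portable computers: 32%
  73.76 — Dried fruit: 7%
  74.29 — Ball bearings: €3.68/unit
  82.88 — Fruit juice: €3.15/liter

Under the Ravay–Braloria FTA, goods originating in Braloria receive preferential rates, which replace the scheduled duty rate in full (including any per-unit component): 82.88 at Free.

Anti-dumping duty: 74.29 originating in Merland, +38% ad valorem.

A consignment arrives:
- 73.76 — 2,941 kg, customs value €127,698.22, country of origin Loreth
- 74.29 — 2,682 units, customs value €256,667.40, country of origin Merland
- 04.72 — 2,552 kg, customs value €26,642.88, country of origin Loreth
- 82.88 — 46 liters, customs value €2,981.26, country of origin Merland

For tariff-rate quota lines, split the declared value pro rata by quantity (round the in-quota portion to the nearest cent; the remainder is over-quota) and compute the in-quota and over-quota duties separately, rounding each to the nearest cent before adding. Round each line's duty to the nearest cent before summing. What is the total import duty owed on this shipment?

€118,085.72

Line 1 (73.76, Loreth, 2,941 kg, €127,698.22):
Base rate for 73.76 is 7%.
Duty = €127,698.22 × 7% = €8,938.88.
Line 2 (74.29, Merland, 2,682 units, €256,667.40):
Base rate for 74.29 is €3.68/unit.
Additional duty on 74.29 from Merland: +38% ad valorem. Applied ad valorem rate = 38%.
Duty = €256,667.40 × 38% + 2,682 × €3.68 = €107,403.37.
Line 3 (04.72, Loreth, 2,552 kg, €26,642.88):
Code 04.72 is under a tariff-rate quota (threshold 4,713 kg). Quantity 2,552 kg is within the quota, so the in-quota rate 6% applies to the full value.
Duty = €26,642.88 × 6% = €1,598.57.
Line 4 (82.88, Merland, 46 liters, €2,981.26):
Base rate for 82.88 is €3.15/liter.
82.88 has an FTA preferential rate, but origin Merland is not Braloria; base rate stands.
Duty = 46 × €3.15 = €144.90.
Total = €8,938.88 + €107,403.37 + €1,598.57 + €144.90 = €118,085.72.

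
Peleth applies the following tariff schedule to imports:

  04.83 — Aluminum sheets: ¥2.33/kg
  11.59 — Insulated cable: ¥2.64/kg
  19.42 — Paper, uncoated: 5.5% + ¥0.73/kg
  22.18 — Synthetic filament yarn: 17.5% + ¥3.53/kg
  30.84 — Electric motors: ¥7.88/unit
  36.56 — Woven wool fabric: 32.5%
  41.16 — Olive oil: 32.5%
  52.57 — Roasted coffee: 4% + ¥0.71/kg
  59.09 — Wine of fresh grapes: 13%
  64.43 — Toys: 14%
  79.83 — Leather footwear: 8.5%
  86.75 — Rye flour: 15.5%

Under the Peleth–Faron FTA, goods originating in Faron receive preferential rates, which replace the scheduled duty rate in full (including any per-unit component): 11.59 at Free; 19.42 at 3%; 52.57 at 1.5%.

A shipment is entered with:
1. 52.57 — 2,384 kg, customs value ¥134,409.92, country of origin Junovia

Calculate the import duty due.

Line 1 (52.57, Junovia, 2,384 kg, ¥134,409.92):
Base rate for 52.57 is 4% + ¥0.71/kg.
52.57 has an FTA preferential rate, but origin Junovia is not Faron; base rate stands.
Duty = ¥134,409.92 × 4% + 2,384 × ¥0.71 = ¥7,069.04.

¥7,069.04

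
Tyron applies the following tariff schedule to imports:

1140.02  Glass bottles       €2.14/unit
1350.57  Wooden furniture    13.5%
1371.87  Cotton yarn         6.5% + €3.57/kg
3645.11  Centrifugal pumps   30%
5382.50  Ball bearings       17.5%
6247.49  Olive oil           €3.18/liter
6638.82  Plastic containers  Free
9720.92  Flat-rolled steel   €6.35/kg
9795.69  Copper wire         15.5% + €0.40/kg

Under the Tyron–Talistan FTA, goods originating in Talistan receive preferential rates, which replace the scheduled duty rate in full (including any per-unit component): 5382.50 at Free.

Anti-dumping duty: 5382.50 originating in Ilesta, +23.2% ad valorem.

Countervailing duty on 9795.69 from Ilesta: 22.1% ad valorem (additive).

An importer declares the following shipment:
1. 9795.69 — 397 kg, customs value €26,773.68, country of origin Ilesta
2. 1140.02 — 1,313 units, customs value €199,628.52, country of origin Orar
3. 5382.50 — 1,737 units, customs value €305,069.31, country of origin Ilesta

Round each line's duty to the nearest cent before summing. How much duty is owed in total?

€137,198.73

Line 1 (9795.69, Ilesta, 397 kg, €26,773.68):
Base rate for 9795.69 is 15.5% + €0.40/kg.
Additional duty on 9795.69 from Ilesta: +22.1%. Applied ad valorem rate: 15.5% + 22.1% = 37.6%.
Duty = €26,773.68 × 37.6% + 397 × €0.40 = €10,225.70.
Line 2 (1140.02, Orar, 1,313 units, €199,628.52):
Base rate for 1140.02 is €2.14/unit.
Duty = 1,313 × €2.14 = €2,809.82.
Line 3 (5382.50, Ilesta, 1,737 units, €305,069.31):
Base rate for 5382.50 is 17.5%.
5382.50 has an FTA preferential rate, but origin Ilesta is not Talistan; base rate stands.
Additional duty on 5382.50 from Ilesta: +23.2%. Applied ad valorem rate: 17.5% + 23.2% = 40.7%.
Duty = €305,069.31 × 40.7% = €124,163.21.
Total = €10,225.70 + €2,809.82 + €124,163.21 = €137,198.73.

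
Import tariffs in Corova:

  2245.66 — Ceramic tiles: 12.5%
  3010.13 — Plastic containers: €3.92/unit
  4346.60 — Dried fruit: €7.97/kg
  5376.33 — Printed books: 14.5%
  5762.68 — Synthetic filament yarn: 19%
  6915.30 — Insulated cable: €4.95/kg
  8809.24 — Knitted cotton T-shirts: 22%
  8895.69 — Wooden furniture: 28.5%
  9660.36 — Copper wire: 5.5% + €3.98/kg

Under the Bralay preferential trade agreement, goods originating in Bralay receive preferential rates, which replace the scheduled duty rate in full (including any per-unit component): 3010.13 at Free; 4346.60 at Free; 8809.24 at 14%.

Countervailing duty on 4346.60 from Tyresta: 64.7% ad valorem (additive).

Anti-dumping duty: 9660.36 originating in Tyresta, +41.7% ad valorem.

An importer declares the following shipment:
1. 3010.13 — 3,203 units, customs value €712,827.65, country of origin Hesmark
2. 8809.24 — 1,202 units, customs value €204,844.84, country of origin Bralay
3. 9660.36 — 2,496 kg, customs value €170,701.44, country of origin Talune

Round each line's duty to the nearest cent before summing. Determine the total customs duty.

Line 1 (3010.13, Hesmark, 3,203 units, €712,827.65):
Base rate for 3010.13 is €3.92/unit.
3010.13 has an FTA preferential rate, but origin Hesmark is not Bralay; base rate stands.
Duty = 3,203 × €3.92 = €12,555.76.
Line 2 (8809.24, Bralay, 1,202 units, €204,844.84):
Base rate for 8809.24 is 22%.
Origin Bralay qualifies under the Corova–Bralay agreement and 8809.24 is covered: preferential rate 14% applies instead.
Duty = €204,844.84 × 14% = €28,678.28.
Line 3 (9660.36, Talune, 2,496 kg, €170,701.44):
Base rate for 9660.36 is 5.5% + €3.98/kg.
The additional-duty order on 9660.36 targets Tyresta, not Talune; it does not apply.
Duty = €170,701.44 × 5.5% + 2,496 × €3.98 = €19,322.66.
Total = €12,555.76 + €28,678.28 + €19,322.66 = €60,556.70.

€60,556.70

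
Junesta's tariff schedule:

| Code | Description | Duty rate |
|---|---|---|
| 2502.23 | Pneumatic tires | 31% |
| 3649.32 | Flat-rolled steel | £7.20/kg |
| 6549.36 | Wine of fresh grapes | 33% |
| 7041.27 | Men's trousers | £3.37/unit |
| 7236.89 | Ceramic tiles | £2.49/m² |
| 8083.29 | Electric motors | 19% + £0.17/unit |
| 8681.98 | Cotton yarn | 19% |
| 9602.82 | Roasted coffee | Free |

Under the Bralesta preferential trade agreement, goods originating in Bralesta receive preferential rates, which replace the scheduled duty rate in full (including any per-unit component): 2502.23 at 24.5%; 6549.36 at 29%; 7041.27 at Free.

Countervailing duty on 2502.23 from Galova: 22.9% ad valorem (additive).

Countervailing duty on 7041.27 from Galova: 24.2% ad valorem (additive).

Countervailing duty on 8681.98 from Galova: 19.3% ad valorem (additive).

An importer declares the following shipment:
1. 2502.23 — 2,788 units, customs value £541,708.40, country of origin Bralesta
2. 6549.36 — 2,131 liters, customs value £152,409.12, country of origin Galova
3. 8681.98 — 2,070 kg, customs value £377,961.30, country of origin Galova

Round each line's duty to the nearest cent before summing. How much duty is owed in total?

£327,772.75

Line 1 (2502.23, Bralesta, 2,788 units, £541,708.40):
Base rate for 2502.23 is 31%.
Origin Bralesta qualifies under the Junesta–Bralesta agreement and 2502.23 is covered: preferential rate 24.5% applies instead.
The additional-duty order on 2502.23 targets Galova, not Bralesta; it does not apply.
Duty = £541,708.40 × 24.5% = £132,718.56.
Line 2 (6549.36, Galova, 2,131 liters, £152,409.12):
Base rate for 6549.36 is 33%.
6549.36 has an FTA preferential rate, but origin Galova is not Bralesta; base rate stands.
Duty = £152,409.12 × 33% = £50,295.01.
Line 3 (8681.98, Galova, 2,070 kg, £377,961.30):
Base rate for 8681.98 is 19%.
Additional duty on 8681.98 from Galova: +19.3%. Applied ad valorem rate: 19% + 19.3% = 38.3%.
Duty = £377,961.30 × 38.3% = £144,759.18.
Total = £132,718.56 + £50,295.01 + £144,759.18 = £327,772.75.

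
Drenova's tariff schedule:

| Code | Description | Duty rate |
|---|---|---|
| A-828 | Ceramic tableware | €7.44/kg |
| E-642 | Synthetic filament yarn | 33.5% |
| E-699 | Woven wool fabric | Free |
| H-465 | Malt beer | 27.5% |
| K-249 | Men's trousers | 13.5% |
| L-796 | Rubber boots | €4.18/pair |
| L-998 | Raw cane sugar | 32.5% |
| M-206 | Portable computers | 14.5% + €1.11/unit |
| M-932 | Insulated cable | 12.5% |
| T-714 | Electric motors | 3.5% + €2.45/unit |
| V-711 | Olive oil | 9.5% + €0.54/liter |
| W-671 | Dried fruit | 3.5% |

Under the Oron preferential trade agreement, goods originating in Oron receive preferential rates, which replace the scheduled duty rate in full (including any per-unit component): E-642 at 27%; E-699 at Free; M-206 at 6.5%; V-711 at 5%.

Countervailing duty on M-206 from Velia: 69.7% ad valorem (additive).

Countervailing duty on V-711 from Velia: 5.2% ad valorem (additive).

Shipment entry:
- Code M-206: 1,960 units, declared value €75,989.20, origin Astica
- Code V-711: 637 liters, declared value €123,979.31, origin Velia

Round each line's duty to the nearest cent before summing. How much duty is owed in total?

€31,762.97

Line 1 (M-206, Astica, 1,960 units, €75,989.20):
Base rate for M-206 is 14.5% + €1.11/unit.
M-206 has an FTA preferential rate, but origin Astica is not Oron; base rate stands.
The additional-duty order on M-206 targets Velia, not Astica; it does not apply.
Duty = €75,989.20 × 14.5% + 1,960 × €1.11 = €13,194.03.
Line 2 (V-711, Velia, 637 liters, €123,979.31):
Base rate for V-711 is 9.5% + €0.54/liter.
V-711 has an FTA preferential rate, but origin Velia is not Oron; base rate stands.
Additional duty on V-711 from Velia: +5.2%. Applied ad valorem rate: 9.5% + 5.2% = 14.7%.
Duty = €123,979.31 × 14.7% + 637 × €0.54 = €18,568.94.
Total = €13,194.03 + €18,568.94 = €31,762.97.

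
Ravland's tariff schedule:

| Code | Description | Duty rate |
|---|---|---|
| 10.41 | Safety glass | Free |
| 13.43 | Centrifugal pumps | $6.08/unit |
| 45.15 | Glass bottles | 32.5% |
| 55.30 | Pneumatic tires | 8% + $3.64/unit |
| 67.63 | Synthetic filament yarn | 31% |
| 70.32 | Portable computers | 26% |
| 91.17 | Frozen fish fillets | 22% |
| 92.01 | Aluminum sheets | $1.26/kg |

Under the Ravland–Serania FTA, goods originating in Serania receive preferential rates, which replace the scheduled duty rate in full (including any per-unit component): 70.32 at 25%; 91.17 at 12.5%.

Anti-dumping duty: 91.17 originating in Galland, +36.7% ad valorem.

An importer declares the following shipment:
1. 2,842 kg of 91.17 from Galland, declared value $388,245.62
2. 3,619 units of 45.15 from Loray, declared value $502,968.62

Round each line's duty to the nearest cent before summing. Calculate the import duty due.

$391,364.98

Line 1 (91.17, Galland, 2,842 kg, $388,245.62):
Base rate for 91.17 is 22%.
91.17 has an FTA preferential rate, but origin Galland is not Serania; base rate stands.
Additional duty on 91.17 from Galland: +36.7%. Applied ad valorem rate: 22% + 36.7% = 58.7%.
Duty = $388,245.62 × 58.7% = $227,900.18.
Line 2 (45.15, Loray, 3,619 units, $502,968.62):
Base rate for 45.15 is 32.5%.
Duty = $502,968.62 × 32.5% = $163,464.80.
Total = $227,900.18 + $163,464.80 = $391,364.98.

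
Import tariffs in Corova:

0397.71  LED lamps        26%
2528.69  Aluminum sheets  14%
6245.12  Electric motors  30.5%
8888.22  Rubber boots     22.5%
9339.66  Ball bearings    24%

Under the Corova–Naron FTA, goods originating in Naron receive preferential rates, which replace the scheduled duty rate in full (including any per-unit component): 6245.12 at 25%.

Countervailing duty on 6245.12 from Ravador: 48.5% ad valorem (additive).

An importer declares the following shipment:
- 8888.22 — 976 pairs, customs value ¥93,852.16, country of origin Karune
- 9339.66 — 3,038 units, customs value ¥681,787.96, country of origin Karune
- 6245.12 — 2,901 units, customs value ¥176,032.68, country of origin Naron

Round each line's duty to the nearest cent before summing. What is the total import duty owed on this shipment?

¥228,754.02

Line 1 (8888.22, Karune, 976 pairs, ¥93,852.16):
Base rate for 8888.22 is 22.5%.
Duty = ¥93,852.16 × 22.5% = ¥21,116.74.
Line 2 (9339.66, Karune, 3,038 units, ¥681,787.96):
Base rate for 9339.66 is 24%.
Duty = ¥681,787.96 × 24% = ¥163,629.11.
Line 3 (6245.12, Naron, 2,901 units, ¥176,032.68):
Base rate for 6245.12 is 30.5%.
Origin Naron qualifies under the Corova–Naron agreement and 6245.12 is covered: preferential rate 25% applies instead.
The additional-duty order on 6245.12 targets Ravador, not Naron; it does not apply.
Duty = ¥176,032.68 × 25% = ¥44,008.17.
Total = ¥21,116.74 + ¥163,629.11 + ¥44,008.17 = ¥228,754.02.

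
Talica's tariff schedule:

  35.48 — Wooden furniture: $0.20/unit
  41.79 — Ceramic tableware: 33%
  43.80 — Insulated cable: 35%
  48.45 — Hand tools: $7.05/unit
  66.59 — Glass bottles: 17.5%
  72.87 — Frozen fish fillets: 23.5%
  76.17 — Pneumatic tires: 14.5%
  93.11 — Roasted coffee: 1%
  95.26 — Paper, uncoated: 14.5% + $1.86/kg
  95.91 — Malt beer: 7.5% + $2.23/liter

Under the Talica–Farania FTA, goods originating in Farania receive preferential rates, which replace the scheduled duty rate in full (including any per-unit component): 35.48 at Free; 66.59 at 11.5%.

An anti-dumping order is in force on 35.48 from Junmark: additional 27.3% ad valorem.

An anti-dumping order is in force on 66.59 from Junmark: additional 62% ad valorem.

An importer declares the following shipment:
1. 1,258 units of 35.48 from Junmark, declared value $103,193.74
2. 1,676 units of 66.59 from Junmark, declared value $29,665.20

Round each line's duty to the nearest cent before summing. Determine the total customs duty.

$52,007.32

Line 1 (35.48, Junmark, 1,258 units, $103,193.74):
Base rate for 35.48 is $0.20/unit.
35.48 has an FTA preferential rate, but origin Junmark is not Farania; base rate stands.
Additional duty on 35.48 from Junmark: +27.3% ad valorem. Applied ad valorem rate = 27.3%.
Duty = $103,193.74 × 27.3% + 1,258 × $0.20 = $28,423.49.
Line 2 (66.59, Junmark, 1,676 units, $29,665.20):
Base rate for 66.59 is 17.5%.
66.59 has an FTA preferential rate, but origin Junmark is not Farania; base rate stands.
Additional duty on 66.59 from Junmark: +62%. Applied ad valorem rate: 17.5% + 62% = 79.5%.
Duty = $29,665.20 × 79.5% = $23,583.83.
Total = $28,423.49 + $23,583.83 = $52,007.32.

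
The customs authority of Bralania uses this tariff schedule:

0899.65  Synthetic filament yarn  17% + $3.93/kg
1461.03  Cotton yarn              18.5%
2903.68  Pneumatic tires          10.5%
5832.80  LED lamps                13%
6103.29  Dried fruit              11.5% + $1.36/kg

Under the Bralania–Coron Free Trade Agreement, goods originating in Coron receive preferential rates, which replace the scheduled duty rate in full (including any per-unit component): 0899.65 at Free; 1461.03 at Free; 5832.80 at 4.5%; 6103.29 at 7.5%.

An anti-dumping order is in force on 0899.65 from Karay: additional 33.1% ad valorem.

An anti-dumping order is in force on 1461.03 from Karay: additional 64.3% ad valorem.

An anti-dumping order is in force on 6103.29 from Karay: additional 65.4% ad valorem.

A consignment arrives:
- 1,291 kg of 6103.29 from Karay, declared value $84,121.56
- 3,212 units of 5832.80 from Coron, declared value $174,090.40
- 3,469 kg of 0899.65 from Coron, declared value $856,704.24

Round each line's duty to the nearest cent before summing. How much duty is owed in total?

$74,279.31

Line 1 (6103.29, Karay, 1,291 kg, $84,121.56):
Base rate for 6103.29 is 11.5% + $1.36/kg.
6103.29 has an FTA preferential rate, but origin Karay is not Coron; base rate stands.
Additional duty on 6103.29 from Karay: +65.4%. Applied ad valorem rate: 11.5% + 65.4% = 76.9%.
Duty = $84,121.56 × 76.9% + 1,291 × $1.36 = $66,445.24.
Line 2 (5832.80, Coron, 3,212 units, $174,090.40):
Base rate for 5832.80 is 13%.
Origin Coron qualifies under the Bralania–Coron agreement and 5832.80 is covered: preferential rate 4.5% applies instead.
Duty = $174,090.40 × 4.5% = $7,834.07.
Line 3 (0899.65, Coron, 3,469 kg, $856,704.24):
Base rate for 0899.65 is 17% + $3.93/kg.
Origin Coron qualifies under the Bralania–Coron agreement and 0899.65 is covered: preferential rate Free applies instead.
The additional-duty order on 0899.65 targets Karay, not Coron; it does not apply.
Duty = $856,704.24 × 0% = $0.00.
Total = $66,445.24 + $7,834.07 + $0.00 = $74,279.31.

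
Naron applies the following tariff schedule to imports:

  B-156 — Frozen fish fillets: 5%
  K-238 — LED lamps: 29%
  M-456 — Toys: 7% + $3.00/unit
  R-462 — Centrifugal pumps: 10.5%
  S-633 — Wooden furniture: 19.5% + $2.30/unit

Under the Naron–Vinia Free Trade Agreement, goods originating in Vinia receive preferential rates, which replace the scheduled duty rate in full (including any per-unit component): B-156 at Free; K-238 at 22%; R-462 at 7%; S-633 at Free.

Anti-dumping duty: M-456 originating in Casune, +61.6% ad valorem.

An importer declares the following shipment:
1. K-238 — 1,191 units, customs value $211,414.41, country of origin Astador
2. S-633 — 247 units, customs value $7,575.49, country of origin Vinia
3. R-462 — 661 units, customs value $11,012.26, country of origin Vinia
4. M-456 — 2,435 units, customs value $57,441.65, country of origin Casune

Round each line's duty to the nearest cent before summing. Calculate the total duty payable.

$108,791.01

Line 1 (K-238, Astador, 1,191 units, $211,414.41):
Base rate for K-238 is 29%.
K-238 has an FTA preferential rate, but origin Astador is not Vinia; base rate stands.
Duty = $211,414.41 × 29% = $61,310.18.
Line 2 (S-633, Vinia, 247 units, $7,575.49):
Base rate for S-633 is 19.5% + $2.30/unit.
Origin Vinia qualifies under the Naron–Vinia agreement and S-633 is covered: preferential rate Free applies instead.
Duty = $7,575.49 × 0% = $0.00.
Line 3 (R-462, Vinia, 661 units, $11,012.26):
Base rate for R-462 is 10.5%.
Origin Vinia qualifies under the Naron–Vinia agreement and R-462 is covered: preferential rate 7% applies instead.
Duty = $11,012.26 × 7% = $770.86.
Line 4 (M-456, Casune, 2,435 units, $57,441.65):
Base rate for M-456 is 7% + $3.00/unit.
Additional duty on M-456 from Casune: +61.6%. Applied ad valorem rate: 7% + 61.6% = 68.6%.
Duty = $57,441.65 × 68.6% + 2,435 × $3.00 = $46,709.97.
Total = $61,310.18 + $0.00 + $770.86 + $46,709.97 = $108,791.01.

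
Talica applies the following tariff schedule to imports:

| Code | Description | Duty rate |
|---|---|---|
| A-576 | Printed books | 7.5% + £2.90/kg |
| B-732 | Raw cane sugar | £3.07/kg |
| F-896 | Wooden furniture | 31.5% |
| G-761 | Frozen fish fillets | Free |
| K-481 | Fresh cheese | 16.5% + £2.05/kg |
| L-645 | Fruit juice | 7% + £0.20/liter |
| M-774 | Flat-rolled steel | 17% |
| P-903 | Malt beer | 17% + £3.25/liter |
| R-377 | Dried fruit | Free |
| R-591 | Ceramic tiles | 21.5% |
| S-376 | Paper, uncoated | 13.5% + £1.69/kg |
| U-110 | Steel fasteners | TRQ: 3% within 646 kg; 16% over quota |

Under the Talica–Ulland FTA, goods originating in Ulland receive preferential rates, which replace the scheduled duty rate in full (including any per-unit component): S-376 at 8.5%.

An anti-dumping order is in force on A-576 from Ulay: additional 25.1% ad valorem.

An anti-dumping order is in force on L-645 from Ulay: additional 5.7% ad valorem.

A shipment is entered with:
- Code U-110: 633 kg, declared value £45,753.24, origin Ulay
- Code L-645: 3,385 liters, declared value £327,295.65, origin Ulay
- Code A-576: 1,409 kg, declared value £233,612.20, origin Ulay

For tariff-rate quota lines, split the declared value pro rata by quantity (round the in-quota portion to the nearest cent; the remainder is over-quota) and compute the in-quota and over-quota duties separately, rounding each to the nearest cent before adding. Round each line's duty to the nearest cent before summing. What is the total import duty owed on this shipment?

£123,859.83

Line 1 (U-110, Ulay, 633 kg, £45,753.24):
Code U-110 is under a tariff-rate quota (threshold 646 kg). Quantity 633 kg is within the quota, so the in-quota rate 3% applies to the full value.
Duty = £45,753.24 × 3% = £1,372.60.
Line 2 (L-645, Ulay, 3,385 liters, £327,295.65):
Base rate for L-645 is 7% + £0.20/liter.
Additional duty on L-645 from Ulay: +5.7%. Applied ad valorem rate: 7% + 5.7% = 12.7%.
Duty = £327,295.65 × 12.7% + 3,385 × £0.20 = £42,243.55.
Line 3 (A-576, Ulay, 1,409 kg, £233,612.20):
Base rate for A-576 is 7.5% + £2.90/kg.
Additional duty on A-576 from Ulay: +25.1%. Applied ad valorem rate: 7.5% + 25.1% = 32.6%.
Duty = £233,612.20 × 32.6% + 1,409 × £2.90 = £80,243.68.
Total = £1,372.60 + £42,243.55 + £80,243.68 = £123,859.83.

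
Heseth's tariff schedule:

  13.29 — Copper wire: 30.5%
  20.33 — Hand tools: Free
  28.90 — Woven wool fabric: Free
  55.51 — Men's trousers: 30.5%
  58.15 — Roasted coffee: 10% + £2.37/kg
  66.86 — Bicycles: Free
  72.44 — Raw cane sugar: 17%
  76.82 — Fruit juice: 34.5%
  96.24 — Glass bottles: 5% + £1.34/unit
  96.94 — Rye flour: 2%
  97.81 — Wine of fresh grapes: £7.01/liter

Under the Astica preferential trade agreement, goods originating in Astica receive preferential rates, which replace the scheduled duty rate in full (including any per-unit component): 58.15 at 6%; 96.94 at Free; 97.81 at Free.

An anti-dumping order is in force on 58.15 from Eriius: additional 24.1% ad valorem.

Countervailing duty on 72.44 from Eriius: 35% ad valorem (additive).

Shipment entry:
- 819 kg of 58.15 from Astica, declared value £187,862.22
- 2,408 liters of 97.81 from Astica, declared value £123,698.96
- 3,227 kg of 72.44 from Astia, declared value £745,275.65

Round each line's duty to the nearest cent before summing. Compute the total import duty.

Line 1 (58.15, Astica, 819 kg, £187,862.22):
Base rate for 58.15 is 10% + £2.37/kg.
Origin Astica qualifies under the Heseth–Astica agreement and 58.15 is covered: preferential rate 6% applies instead.
The additional-duty order on 58.15 targets Eriius, not Astica; it does not apply.
Duty = £187,862.22 × 6% = £11,271.73.
Line 2 (97.81, Astica, 2,408 liters, £123,698.96):
Base rate for 97.81 is £7.01/liter.
Origin Astica qualifies under the Heseth–Astica agreement and 97.81 is covered: preferential rate Free applies instead.
Duty = £123,698.96 × 0% = £0.00.
Line 3 (72.44, Astia, 3,227 kg, £745,275.65):
Base rate for 72.44 is 17%.
The additional-duty order on 72.44 targets Eriius, not Astia; it does not apply.
Duty = £745,275.65 × 17% = £126,696.86.
Total = £11,271.73 + £0.00 + £126,696.86 = £137,968.59.

£137,968.59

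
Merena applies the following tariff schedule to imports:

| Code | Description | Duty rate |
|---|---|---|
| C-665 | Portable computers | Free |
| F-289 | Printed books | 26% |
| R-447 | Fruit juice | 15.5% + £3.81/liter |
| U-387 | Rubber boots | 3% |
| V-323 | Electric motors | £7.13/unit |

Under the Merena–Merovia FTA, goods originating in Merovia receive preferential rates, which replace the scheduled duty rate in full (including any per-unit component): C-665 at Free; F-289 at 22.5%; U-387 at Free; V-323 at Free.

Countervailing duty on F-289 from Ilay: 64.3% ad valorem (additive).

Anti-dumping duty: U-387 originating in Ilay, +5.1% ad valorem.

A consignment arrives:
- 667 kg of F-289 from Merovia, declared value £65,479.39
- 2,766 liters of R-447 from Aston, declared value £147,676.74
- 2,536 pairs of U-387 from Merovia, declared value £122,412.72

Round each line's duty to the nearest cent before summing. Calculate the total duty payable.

£48,161.21

Line 1 (F-289, Merovia, 667 kg, £65,479.39):
Base rate for F-289 is 26%.
Origin Merovia qualifies under the Merena–Merovia agreement and F-289 is covered: preferential rate 22.5% applies instead.
The additional-duty order on F-289 targets Ilay, not Merovia; it does not apply.
Duty = £65,479.39 × 22.5% = £14,732.86.
Line 2 (R-447, Aston, 2,766 liters, £147,676.74):
Base rate for R-447 is 15.5% + £3.81/liter.
Duty = £147,676.74 × 15.5% + 2,766 × £3.81 = £33,428.35.
Line 3 (U-387, Merovia, 2,536 pairs, £122,412.72):
Base rate for U-387 is 3%.
Origin Merovia qualifies under the Merena–Merovia agreement and U-387 is covered: preferential rate Free applies instead.
The additional-duty order on U-387 targets Ilay, not Merovia; it does not apply.
Duty = £122,412.72 × 0% = £0.00.
Total = £14,732.86 + £33,428.35 + £0.00 = £48,161.21.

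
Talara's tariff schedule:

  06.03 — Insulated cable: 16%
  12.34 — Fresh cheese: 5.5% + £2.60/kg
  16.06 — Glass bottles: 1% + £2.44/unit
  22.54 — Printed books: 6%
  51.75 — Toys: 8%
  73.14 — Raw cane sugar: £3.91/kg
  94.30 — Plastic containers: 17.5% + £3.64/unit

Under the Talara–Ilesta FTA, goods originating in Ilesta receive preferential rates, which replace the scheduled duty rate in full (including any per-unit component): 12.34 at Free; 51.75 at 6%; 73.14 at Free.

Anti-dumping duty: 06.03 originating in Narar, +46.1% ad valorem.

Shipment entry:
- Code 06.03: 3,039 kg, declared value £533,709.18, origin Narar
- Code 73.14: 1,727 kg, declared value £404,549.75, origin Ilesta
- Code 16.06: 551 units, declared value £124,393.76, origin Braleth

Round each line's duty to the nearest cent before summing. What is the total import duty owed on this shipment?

Line 1 (06.03, Narar, 3,039 kg, £533,709.18):
Base rate for 06.03 is 16%.
Additional duty on 06.03 from Narar: +46.1%. Applied ad valorem rate: 16% + 46.1% = 62.1%.
Duty = £533,709.18 × 62.1% = £331,433.40.
Line 2 (73.14, Ilesta, 1,727 kg, £404,549.75):
Base rate for 73.14 is £3.91/kg.
Origin Ilesta qualifies under the Talara–Ilesta agreement and 73.14 is covered: preferential rate Free applies instead.
Duty = £404,549.75 × 0% = £0.00.
Line 3 (16.06, Braleth, 551 units, £124,393.76):
Base rate for 16.06 is 1% + £2.44/unit.
Duty = £124,393.76 × 1% + 551 × £2.44 = £2,588.38.
Total = £331,433.40 + £0.00 + £2,588.38 = £334,021.78.

£334,021.78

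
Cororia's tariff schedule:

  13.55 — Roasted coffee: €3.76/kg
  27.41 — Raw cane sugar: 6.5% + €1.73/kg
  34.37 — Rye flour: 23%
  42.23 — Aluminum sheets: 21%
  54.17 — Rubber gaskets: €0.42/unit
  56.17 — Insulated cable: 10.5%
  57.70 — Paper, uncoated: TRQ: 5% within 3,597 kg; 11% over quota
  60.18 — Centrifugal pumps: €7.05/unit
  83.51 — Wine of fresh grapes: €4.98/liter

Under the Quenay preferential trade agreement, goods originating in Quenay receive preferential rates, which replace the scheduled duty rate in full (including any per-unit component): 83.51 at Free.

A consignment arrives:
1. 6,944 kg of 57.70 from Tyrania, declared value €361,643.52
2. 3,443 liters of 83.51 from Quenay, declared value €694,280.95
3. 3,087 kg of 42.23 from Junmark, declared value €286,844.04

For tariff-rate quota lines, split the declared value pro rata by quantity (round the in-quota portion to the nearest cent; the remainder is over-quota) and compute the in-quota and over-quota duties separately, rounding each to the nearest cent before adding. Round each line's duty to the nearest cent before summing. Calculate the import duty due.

€88,778.13

Line 1 (57.70, Tyrania, 6,944 kg, €361,643.52):
Code 57.70 is under a tariff-rate quota (threshold 3,597 kg). In-quota: 3,597 kg at 5%; over-quota: 3,347 kg at 11%.
Pro-rata value split: in-quota = €361,643.52 × 3,597/6,944 = €187,331.76; over-quota = €361,643.52 − €187,331.76 = €174,311.76.
In-quota duty = €187,331.76 × 5% = €9,366.59. Over-quota duty = €174,311.76 × 11% = €19,174.29.
Line duty = €9,366.59 + €19,174.29 = €28,540.88.
Line 2 (83.51, Quenay, 3,443 liters, €694,280.95):
Base rate for 83.51 is €4.98/liter.
Origin Quenay qualifies under the Cororia–Quenay agreement and 83.51 is covered: preferential rate Free applies instead.
Duty = €694,280.95 × 0% = €0.00.
Line 3 (42.23, Junmark, 3,087 kg, €286,844.04):
Base rate for 42.23 is 21%.
Duty = €286,844.04 × 21% = €60,237.25.
Total = €28,540.88 + €0.00 + €60,237.25 = €88,778.13.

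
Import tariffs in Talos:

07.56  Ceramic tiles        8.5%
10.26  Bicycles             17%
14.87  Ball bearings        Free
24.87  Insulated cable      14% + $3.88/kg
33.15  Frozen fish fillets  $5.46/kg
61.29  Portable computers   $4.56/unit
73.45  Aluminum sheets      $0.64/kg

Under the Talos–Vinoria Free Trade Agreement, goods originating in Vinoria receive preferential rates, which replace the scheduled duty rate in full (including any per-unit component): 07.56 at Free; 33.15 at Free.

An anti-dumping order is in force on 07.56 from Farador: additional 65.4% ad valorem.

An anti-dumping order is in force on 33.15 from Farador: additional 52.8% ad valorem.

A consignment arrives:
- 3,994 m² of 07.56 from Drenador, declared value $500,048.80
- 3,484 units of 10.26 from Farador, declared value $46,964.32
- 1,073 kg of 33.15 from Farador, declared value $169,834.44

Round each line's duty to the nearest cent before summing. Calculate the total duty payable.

$146,019.24

Line 1 (07.56, Drenador, 3,994 m², $500,048.80):
Base rate for 07.56 is 8.5%.
07.56 has an FTA preferential rate, but origin Drenador is not Vinoria; base rate stands.
The additional-duty order on 07.56 targets Farador, not Drenador; it does not apply.
Duty = $500,048.80 × 8.5% = $42,504.15.
Line 2 (10.26, Farador, 3,484 units, $46,964.32):
Base rate for 10.26 is 17%.
Duty = $46,964.32 × 17% = $7,983.93.
Line 3 (33.15, Farador, 1,073 kg, $169,834.44):
Base rate for 33.15 is $5.46/kg.
33.15 has an FTA preferential rate, but origin Farador is not Vinoria; base rate stands.
Additional duty on 33.15 from Farador: +52.8% ad valorem. Applied ad valorem rate = 52.8%.
Duty = $169,834.44 × 52.8% + 1,073 × $5.46 = $95,531.16.
Total = $42,504.15 + $7,983.93 + $95,531.16 = $146,019.24.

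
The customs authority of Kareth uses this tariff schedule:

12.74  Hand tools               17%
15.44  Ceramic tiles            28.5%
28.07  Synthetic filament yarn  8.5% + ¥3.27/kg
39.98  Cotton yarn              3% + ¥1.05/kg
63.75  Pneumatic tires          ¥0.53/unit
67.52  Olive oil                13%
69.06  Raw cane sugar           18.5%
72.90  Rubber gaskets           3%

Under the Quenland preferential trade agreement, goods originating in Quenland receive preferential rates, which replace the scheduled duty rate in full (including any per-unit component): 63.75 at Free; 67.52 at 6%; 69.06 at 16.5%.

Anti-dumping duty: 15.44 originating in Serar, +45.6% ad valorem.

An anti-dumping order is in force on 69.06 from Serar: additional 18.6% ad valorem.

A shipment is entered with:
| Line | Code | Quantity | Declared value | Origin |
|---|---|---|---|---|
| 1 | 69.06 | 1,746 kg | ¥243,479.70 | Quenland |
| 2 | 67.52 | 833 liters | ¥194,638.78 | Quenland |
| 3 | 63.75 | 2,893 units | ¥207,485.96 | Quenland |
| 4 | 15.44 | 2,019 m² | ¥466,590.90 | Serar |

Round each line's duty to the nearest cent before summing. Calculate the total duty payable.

¥397,596.34

Line 1 (69.06, Quenland, 1,746 kg, ¥243,479.70):
Base rate for 69.06 is 18.5%.
Origin Quenland qualifies under the Kareth–Quenland agreement and 69.06 is covered: preferential rate 16.5% applies instead.
The additional-duty order on 69.06 targets Serar, not Quenland; it does not apply.
Duty = ¥243,479.70 × 16.5% = ¥40,174.15.
Line 2 (67.52, Quenland, 833 liters, ¥194,638.78):
Base rate for 67.52 is 13%.
Origin Quenland qualifies under the Kareth–Quenland agreement and 67.52 is covered: preferential rate 6% applies instead.
Duty = ¥194,638.78 × 6% = ¥11,678.33.
Line 3 (63.75, Quenland, 2,893 units, ¥207,485.96):
Base rate for 63.75 is ¥0.53/unit.
Origin Quenland qualifies under the Kareth–Quenland agreement and 63.75 is covered: preferential rate Free applies instead.
Duty = ¥207,485.96 × 0% = ¥0.00.
Line 4 (15.44, Serar, 2,019 m², ¥466,590.90):
Base rate for 15.44 is 28.5%.
Additional duty on 15.44 from Serar: +45.6%. Applied ad valorem rate: 28.5% + 45.6% = 74.1%.
Duty = ¥466,590.90 × 74.1% = ¥345,743.86.
Total = ¥40,174.15 + ¥11,678.33 + ¥0.00 + ¥345,743.86 = ¥397,596.34.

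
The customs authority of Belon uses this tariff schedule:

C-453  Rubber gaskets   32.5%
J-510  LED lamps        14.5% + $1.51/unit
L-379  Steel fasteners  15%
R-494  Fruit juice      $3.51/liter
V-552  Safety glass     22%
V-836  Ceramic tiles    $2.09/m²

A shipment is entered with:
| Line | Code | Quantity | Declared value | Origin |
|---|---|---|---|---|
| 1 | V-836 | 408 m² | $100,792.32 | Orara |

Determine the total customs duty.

Line 1 (V-836, Orara, 408 m², $100,792.32):
Base rate for V-836 is $2.09/m².
Duty = 408 × $2.09 = $852.72.

$852.72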